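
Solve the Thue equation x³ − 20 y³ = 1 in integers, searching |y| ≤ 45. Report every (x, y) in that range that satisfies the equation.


The equation is x³ - 20y³ = 1. For fixed y, x³ = 20·y³ + 1, so a solution requires the RHS to be a perfect cube.
Strategy: iterate y from -45 to 45, compute RHS = 20·y³ + 1, and check whether it is a (positive or negative) perfect cube.
Check small values of y:
  y = 0: RHS = 1 = (1)³ ⇒ x = 1 works.
  y = 1: RHS = 21 is not a perfect cube.
  y = -1: RHS = -19 is not a perfect cube.
  y = 2: RHS = 161 is not a perfect cube.
  y = -2: RHS = -159 is not a perfect cube.
  y = 3: RHS = 541 is not a perfect cube.
  y = -3: RHS = -539 is not a perfect cube.
Continuing, at y = -7: RHS = -6859 = (-19)³ ⇒ x = -19 works.
Searching the remaining y in |y| ≤ 45 finds no further solutions.
Collected solutions: (1, 0), (-19, -7).

Solutions (with |y| ≤ 45): (1, 0), (-19, -7).


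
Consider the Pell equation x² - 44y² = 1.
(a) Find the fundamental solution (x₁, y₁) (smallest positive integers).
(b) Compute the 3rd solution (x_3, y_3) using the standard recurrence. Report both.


Step 1: Find the fundamental solution (x₁, y₁) of x² - 44y² = 1.
  Expand √44 as a continued fraction. a₀ = ⌊√44⌋ = 6; iterate m_{k+1} = d_k·a_k − m_k, d_{k+1} = (44 − m_{k+1}²)/d_k, a_{k+1} = ⌊(a₀ + m_{k+1})/d_{k+1}⌋ (starting m₀ = 0, d₀ = 1), with convergents p_k = a_k·p_{k-1} + p_{k-2}, q_k = a_k·q_{k-1} + q_{k-2} (p₋₁ = 1, q₋₁ = 0):
  k = 0: a₀ = 6; p₀/q₀ = 6/1; p₀² − 44·q₀² = 36 − 44 = -8.
  k = 1: m = 6, d = 8, a = ⌊(6 + 6)/8⌋ = 1; p/q = (1·6 + 1)/(1·1 + 0) = 7/1; p² − 44·q² = 49 − 44 = 5.
  k = 2: m = 2, d = 5, a = ⌊(6 + 2)/5⌋ = 1; p/q = (1·7 + 6)/(1·1 + 1) = 13/2; p² − 44·q² = 169 − 176 = -7.
  k = 3: m = 3, d = 7, a = ⌊(6 + 3)/7⌋ = 1; p/q = (1·13 + 7)/(1·2 + 1) = 20/3; p² − 44·q² = 400 − 396 = 4.
  k = 4: m = 4, d = 4, a = ⌊(6 + 4)/4⌋ = 2; p/q = (2·20 + 13)/(2·3 + 2) = 53/8; p² − 44·q² = 2809 − 2816 = -7.
  k = 5: m = 4, d = 7, a = ⌊(6 + 4)/7⌋ = 1; p/q = (1·53 + 20)/(1·8 + 3) = 73/11; p² − 44·q² = 5329 − 5324 = 5.
  k = 6: m = 3, d = 5, a = ⌊(6 + 3)/5⌋ = 1; p/q = (1·73 + 53)/(1·11 + 8) = 126/19; p² − 44·q² = 15876 − 15884 = -8.
  k = 7: m = 2, d = 8, a = ⌊(6 + 2)/8⌋ = 1; p/q = (1·126 + 73)/(1·19 + 11) = 199/30; p² − 44·q² = 39601 − 39600 = 1.
  The first convergent with p² − 44·q² = 1 gives the fundamental solution (x₁, y₁) = (199, 30).
Step 2: Apply the recurrence (x_{n+1}, y_{n+1}) = (x₁x_n + 44y₁y_n, x₁y_n + y₁x_n) repeatedly.
  From (x_1, y_1) = (199, 30): x_2 = 199·199 + 44·30·30 = 79201; y_2 = 199·30 + 30·199 = 11940.
  From (x_2, y_2) = (79201, 11940): x_3 = 199·79201 + 44·30·11940 = 31521799; y_3 = 199·11940 + 30·79201 = 4752090.
Step 3: Verify x_3² - 44·y_3² = 993623812196401 - 993623812196400 = 1 (should be 1). ✓

(x_1, y_1) = (199, 30); (x_3, y_3) = (31521799, 4752090).


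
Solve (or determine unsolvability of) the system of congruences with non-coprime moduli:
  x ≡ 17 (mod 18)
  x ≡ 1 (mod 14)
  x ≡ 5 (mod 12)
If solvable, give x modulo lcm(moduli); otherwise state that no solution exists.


Moduli 18, 14, 12 are not pairwise coprime, so CRT works modulo lcm(m_i) when all pairwise compatibility conditions hold.
Pairwise compatibility: gcd(m_i, m_j) must divide a_i - a_j for every pair.
Merge one congruence at a time:
  Start: x ≡ 17 (mod 18).
  Combine with x ≡ 1 (mod 14): gcd(18, 14) = 2; 1 - 17 = -16, which IS divisible by 2, so compatible.
    Write x = 17 + 18·t and substitute into x ≡ 1 (mod 14): 18·t ≡ 1 − 17 = -16 (mod 14).
    Divide the congruence (and modulus) by g = 2: 9·t ≡ -8 (mod 7).
    Reduce coefficients mod 7: 2·t ≡ 6 (mod 7).
    The inverse of 2 mod 7 is 4 (since 2·4 = 8 = 1·7 + 1), so t ≡ 4·6 = 24 ≡ 3 (mod 7).
    Then x = 17 + 18·3 = 71, valid modulo lcm(18, 14) = 126: x ≡ 71 (mod 126).
  Combine with x ≡ 5 (mod 12): gcd(126, 12) = 6; 5 - 71 = -66, which IS divisible by 6, so compatible.
    Write x = 71 + 126·t and substitute into x ≡ 5 (mod 12): 126·t ≡ 5 − 71 = -66 (mod 12).
    Divide the congruence (and modulus) by g = 6: 21·t ≡ -11 (mod 2).
    Reduce coefficients mod 2: 1·t ≡ 1 (mod 2).
    So t ≡ 1 (mod 2).
    Then x = 71 + 126·1 = 197, valid modulo lcm(126, 12) = 252: x ≡ 197 (mod 252).
Verify: 197 mod 18 = 17, 197 mod 14 = 1, 197 mod 12 = 5.

x ≡ 197 (mod 252).


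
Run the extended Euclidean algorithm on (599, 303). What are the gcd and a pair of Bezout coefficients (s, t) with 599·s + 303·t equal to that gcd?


Euclidean algorithm on (599, 303) — divide until remainder is 0:
  599 = 1 · 303 + 296
  303 = 1 · 296 + 7
  296 = 42 · 7 + 2
  7 = 3 · 2 + 1
  2 = 2 · 1 + 0
gcd(599, 303) = 1.
Track Bezout coefficients alongside the remainders: start with r₀ = 599 = a·1 + b·0 (s = 1, t = 0) and r₁ = 303 = a·0 + b·1 (s = 0, t = 1); each new remainder r_{k+1} = r_{k-1} − q_k·r_k inherits s_{k+1} = s_{k-1} − q_k·s_k, t_{k+1} = t_{k-1} − q_k·t_k, so r_k = a·s_k + b·t_k at every step:
  q = 1: r = 296, s = 1 − 1·0 = 1, t = 0 − 1·1 = -1  (check: 599·1 + 303·(-1) = 296)
  q = 1: r = 7, s = 0 − 1·1 = -1, t = 1 − 1·(-1) = 2  (check: 599·(-1) + 303·2 = 7)
  q = 42: r = 2, s = 1 − 42·(-1) = 43, t = -1 − 42·2 = -85  (check: 599·43 + 303·(-85) = 2)
  q = 3: r = 1, s = -1 − 3·43 = -130, t = 2 − 3·(-85) = 257  (check: 599·(-130) + 303·257 = 1)
The row with r = 1 (the gcd) gives the Bezout coefficients s = -130, t = 257.
Result: 599 · (-130) + 303 · (257) = 1.

gcd(599, 303) = 1; s = -130, t = 257 (check: 599·(-130) + 303·257 = 1).


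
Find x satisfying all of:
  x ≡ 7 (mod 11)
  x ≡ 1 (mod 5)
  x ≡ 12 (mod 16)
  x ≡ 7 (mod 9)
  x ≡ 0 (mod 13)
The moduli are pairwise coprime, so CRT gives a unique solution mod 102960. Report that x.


Product of moduli M = 11 · 5 · 16 · 9 · 13 = 102960.
Merge one congruence at a time:
  Start: x ≡ 7 (mod 11).
  Combine with x ≡ 1 (mod 5); new modulus lcm = 55.
    Write x = 7 + 11·t and substitute into x ≡ 1 (mod 5): 11·t ≡ 1 − 7 = -6 (mod 5).
    Reduce coefficients mod 5: 1·t ≡ 4 (mod 5).
    So t ≡ 4 (mod 5).
    Then x = 7 + 11·4 = 51, valid modulo lcm(11, 5) = 55: x ≡ 51 (mod 55).
  Combine with x ≡ 12 (mod 16); new modulus lcm = 880.
    Write x = 51 + 55·t and substitute into x ≡ 12 (mod 16): 55·t ≡ 12 − 51 = -39 (mod 16).
    Reduce coefficients mod 16: 7·t ≡ 9 (mod 16).
    The inverse of 7 mod 16 is 7 (since 7·7 = 49 = 3·16 + 1), so t ≡ 7·9 = 63 ≡ 15 (mod 16).
    Then x = 51 + 55·15 = 876, valid modulo lcm(55, 16) = 880: x ≡ 876 (mod 880).
  Combine with x ≡ 7 (mod 9); new modulus lcm = 7920.
    Write x = 876 + 880·t and substitute into x ≡ 7 (mod 9): 880·t ≡ 7 − 876 = -869 (mod 9).
    Reduce coefficients mod 9: 7·t ≡ 4 (mod 9).
    The inverse of 7 mod 9 is 4 (since 7·4 = 28 = 3·9 + 1), so t ≡ 4·4 = 16 ≡ 7 (mod 9).
    Then x = 876 + 880·7 = 7036, valid modulo lcm(880, 9) = 7920: x ≡ 7036 (mod 7920).
  Combine with x ≡ 0 (mod 13); new modulus lcm = 102960.
    Write x = 7036 + 7920·t and substitute into x ≡ 0 (mod 13): 7920·t ≡ 0 − 7036 = -7036 (mod 13).
    Reduce coefficients mod 13: 3·t ≡ 10 (mod 13).
    The inverse of 3 mod 13 is 9 (since 3·9 = 27 = 2·13 + 1), so t ≡ 9·10 = 90 ≡ 12 (mod 13).
    Then x = 7036 + 7920·12 = 102076, valid modulo lcm(7920, 13) = 102960: x ≡ 102076 (mod 102960).
Verify against each original: 102076 mod 11 = 7, 102076 mod 5 = 1, 102076 mod 16 = 12, 102076 mod 9 = 7, 102076 mod 13 = 0.

x ≡ 102076 (mod 102960).


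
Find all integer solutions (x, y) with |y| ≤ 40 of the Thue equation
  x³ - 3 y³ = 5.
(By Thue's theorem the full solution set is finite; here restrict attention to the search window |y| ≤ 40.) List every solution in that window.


The equation is x³ - 3y³ = 5. For fixed y, x³ = 3·y³ + 5, so a solution requires the RHS to be a perfect cube.
Strategy: iterate y from -40 to 40, compute RHS = 3·y³ + 5, and check whether it is a (positive or negative) perfect cube.
Check small values of y:
  y = 0: RHS = 5 is not a perfect cube.
  y = 1: RHS = 8 = (2)³ ⇒ x = 2 works.
  y = -1: RHS = 2 is not a perfect cube.
  y = 2: RHS = 29 is not a perfect cube.
  y = -2: RHS = -19 is not a perfect cube.
  y = 3: RHS = 86 is not a perfect cube.
  y = -3: RHS = -76 is not a perfect cube.
Continuing the search up to |y| = 40 finds no further solutions beyond those listed.
Collected solutions: (2, 1).

Solutions (with |y| ≤ 40): (2, 1).


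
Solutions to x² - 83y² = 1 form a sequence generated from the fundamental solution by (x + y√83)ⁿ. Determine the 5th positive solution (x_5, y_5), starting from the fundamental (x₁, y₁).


Step 1: Find the fundamental solution (x₁, y₁) of x² - 83y² = 1.
  Expand √83 as a continued fraction. a₀ = ⌊√83⌋ = 9; iterate m_{k+1} = d_k·a_k − m_k, d_{k+1} = (83 − m_{k+1}²)/d_k, a_{k+1} = ⌊(a₀ + m_{k+1})/d_{k+1}⌋ (starting m₀ = 0, d₀ = 1), with convergents p_k = a_k·p_{k-1} + p_{k-2}, q_k = a_k·q_{k-1} + q_{k-2} (p₋₁ = 1, q₋₁ = 0):
  k = 0: a₀ = 9; p₀/q₀ = 9/1; p₀² − 83·q₀² = 81 − 83 = -2.
  k = 1: m = 9, d = 2, a = ⌊(9 + 9)/2⌋ = 9; p/q = (9·9 + 1)/(9·1 + 0) = 82/9; p² − 83·q² = 6724 − 6723 = 1.
  The first convergent with p² − 83·q² = 1 gives the fundamental solution (x₁, y₁) = (82, 9).
Step 2: Apply the recurrence (x_{n+1}, y_{n+1}) = (x₁x_n + 83y₁y_n, x₁y_n + y₁x_n) repeatedly.
  From (x_1, y_1) = (82, 9): x_2 = 82·82 + 83·9·9 = 13447; y_2 = 82·9 + 9·82 = 1476.
  From (x_2, y_2) = (13447, 1476): x_3 = 82·13447 + 83·9·1476 = 2205226; y_3 = 82·1476 + 9·13447 = 242055.
  From (x_3, y_3) = (2205226, 242055): x_4 = 82·2205226 + 83·9·242055 = 361643617; y_4 = 82·242055 + 9·2205226 = 39695544.
  From (x_4, y_4) = (361643617, 39695544): x_5 = 82·361643617 + 83·9·39695544 = 59307347962; y_5 = 82·39695544 + 9·361643617 = 6509827161.
Step 3: Verify x_5² - 83·y_5² = 3517361522285745553444 - 3517361522285745553443 = 1 (should be 1). ✓

(x_1, y_1) = (82, 9); (x_5, y_5) = (59307347962, 6509827161).


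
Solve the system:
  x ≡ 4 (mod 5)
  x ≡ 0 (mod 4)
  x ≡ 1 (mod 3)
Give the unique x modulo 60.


Moduli 5, 4, 3 are pairwise coprime; by CRT there is a unique solution modulo M = 5 · 4 · 3 = 60.
Solve pairwise, accumulating the modulus:
  Start with x ≡ 4 (mod 5).
  Combine with x ≡ 0 (mod 4): since gcd(5, 4) = 1, we get a unique residue mod 20.
    Write x = 4 + 5·t and substitute into x ≡ 0 (mod 4): 5·t ≡ 0 − 4 = -4 (mod 4).
    Reduce coefficients mod 4: 1·t ≡ 0 (mod 4).
    So t ≡ 0 (mod 4).
    Then x = 4 + 5·0 = 4, valid modulo lcm(5, 4) = 20: x ≡ 4 (mod 20).
  Combine with x ≡ 1 (mod 3): since gcd(20, 3) = 1, we get a unique residue mod 60.
    Write x = 4 + 20·t and substitute into x ≡ 1 (mod 3): 20·t ≡ 1 − 4 = -3 (mod 3).
    Reduce coefficients mod 3: 2·t ≡ 0 (mod 3).
    The inverse of 2 mod 3 is 2 (since 2·2 = 4 = 1·3 + 1), so t ≡ 2·0 = 0 ≡ 0 (mod 3).
    Then x = 4 + 20·0 = 4, valid modulo lcm(20, 3) = 60: x ≡ 4 (mod 60).
Verify: 4 mod 5 = 4 ✓, 4 mod 4 = 0 ✓, 4 mod 3 = 1 ✓.

x ≡ 4 (mod 60).


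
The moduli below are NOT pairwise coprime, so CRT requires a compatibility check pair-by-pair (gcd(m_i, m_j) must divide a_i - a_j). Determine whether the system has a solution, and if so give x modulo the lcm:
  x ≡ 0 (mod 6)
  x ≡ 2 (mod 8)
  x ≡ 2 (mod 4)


Moduli 6, 8, 4 are not pairwise coprime, so CRT works modulo lcm(m_i) when all pairwise compatibility conditions hold.
Pairwise compatibility: gcd(m_i, m_j) must divide a_i - a_j for every pair.
Merge one congruence at a time:
  Start: x ≡ 0 (mod 6).
  Combine with x ≡ 2 (mod 8): gcd(6, 8) = 2; 2 - 0 = 2, which IS divisible by 2, so compatible.
    Write x = 0 + 6·t and substitute into x ≡ 2 (mod 8): 6·t ≡ 2 − 0 = 2 (mod 8).
    Divide the congruence (and modulus) by g = 2: 3·t ≡ 1 (mod 4).
    The inverse of 3 mod 4 is 3 (since 3·3 = 9 = 2·4 + 1), so t ≡ 3·1 = 3 ≡ 3 (mod 4).
    Then x = 0 + 6·3 = 18, valid modulo lcm(6, 8) = 24: x ≡ 18 (mod 24).
  Combine with x ≡ 2 (mod 4): gcd(24, 4) = 4; 2 - 18 = -16, which IS divisible by 4, so compatible.
    Write x = 18 + 24·t and substitute into x ≡ 2 (mod 4): 24·t ≡ 2 − 18 = -16 (mod 4).
    Divide the congruence (and modulus) by g = 4: 6·t ≡ -4 (mod 1).
    Modulo 1 every t works; take t = 0.
    Then x = 18 + 24·0 = 18, valid modulo lcm(24, 4) = 24: x ≡ 18 (mod 24).
Verify: 18 mod 6 = 0, 18 mod 8 = 2, 18 mod 4 = 2.

x ≡ 18 (mod 24).


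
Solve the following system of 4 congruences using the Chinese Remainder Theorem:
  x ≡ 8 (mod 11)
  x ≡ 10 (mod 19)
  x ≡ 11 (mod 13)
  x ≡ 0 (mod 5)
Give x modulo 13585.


Product of moduli M = 11 · 19 · 13 · 5 = 13585.
Merge one congruence at a time:
  Start: x ≡ 8 (mod 11).
  Combine with x ≡ 10 (mod 19); new modulus lcm = 209.
    Write x = 8 + 11·t and substitute into x ≡ 10 (mod 19): 11·t ≡ 10 − 8 = 2 (mod 19).
    The inverse of 11 mod 19 is 7 (since 11·7 = 77 = 4·19 + 1), so t ≡ 7·2 = 14 ≡ 14 (mod 19).
    Then x = 8 + 11·14 = 162, valid modulo lcm(11, 19) = 209: x ≡ 162 (mod 209).
  Combine with x ≡ 11 (mod 13); new modulus lcm = 2717.
    Write x = 162 + 209·t and substitute into x ≡ 11 (mod 13): 209·t ≡ 11 − 162 = -151 (mod 13).
    Reduce coefficients mod 13: 1·t ≡ 5 (mod 13).
    So t ≡ 5 (mod 13).
    Then x = 162 + 209·5 = 1207, valid modulo lcm(209, 13) = 2717: x ≡ 1207 (mod 2717).
  Combine with x ≡ 0 (mod 5); new modulus lcm = 13585.
    Write x = 1207 + 2717·t and substitute into x ≡ 0 (mod 5): 2717·t ≡ 0 − 1207 = -1207 (mod 5).
    Reduce coefficients mod 5: 2·t ≡ 3 (mod 5).
    The inverse of 2 mod 5 is 3 (since 2·3 = 6 = 1·5 + 1), so t ≡ 3·3 = 9 ≡ 4 (mod 5).
    Then x = 1207 + 2717·4 = 12075, valid modulo lcm(2717, 5) = 13585: x ≡ 12075 (mod 13585).
Verify against each original: 12075 mod 11 = 8, 12075 mod 19 = 10, 12075 mod 13 = 11, 12075 mod 5 = 0.

x ≡ 12075 (mod 13585).


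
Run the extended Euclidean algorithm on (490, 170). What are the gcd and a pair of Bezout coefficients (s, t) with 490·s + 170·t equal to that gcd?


Euclidean algorithm on (490, 170) — divide until remainder is 0:
  490 = 2 · 170 + 150
  170 = 1 · 150 + 20
  150 = 7 · 20 + 10
  20 = 2 · 10 + 0
gcd(490, 170) = 10.
Track Bezout coefficients alongside the remainders: start with r₀ = 490 = a·1 + b·0 (s = 1, t = 0) and r₁ = 170 = a·0 + b·1 (s = 0, t = 1); each new remainder r_{k+1} = r_{k-1} − q_k·r_k inherits s_{k+1} = s_{k-1} − q_k·s_k, t_{k+1} = t_{k-1} − q_k·t_k, so r_k = a·s_k + b·t_k at every step:
  q = 2: r = 150, s = 1 − 2·0 = 1, t = 0 − 2·1 = -2  (check: 490·1 + 170·(-2) = 150)
  q = 1: r = 20, s = 0 − 1·1 = -1, t = 1 − 1·(-2) = 3  (check: 490·(-1) + 170·3 = 20)
  q = 7: r = 10, s = 1 − 7·(-1) = 8, t = -2 − 7·3 = -23  (check: 490·8 + 170·(-23) = 10)
The row with r = 10 (the gcd) gives the Bezout coefficients s = 8, t = -23.
Result: 490 · (8) + 170 · (-23) = 10.

gcd(490, 170) = 10; s = 8, t = -23 (check: 490·8 + 170·(-23) = 10).


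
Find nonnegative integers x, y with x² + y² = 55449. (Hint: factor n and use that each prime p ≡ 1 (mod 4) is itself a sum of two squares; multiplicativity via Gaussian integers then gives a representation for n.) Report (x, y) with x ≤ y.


Step 1: Factor n = 55449 = 3^2 · 61 · 101.
Step 2: Check the mod-4 condition on each prime factor: 3 ≡ 3 (mod 4), exponent 2 (must be even); 61 ≡ 1 (mod 4), exponent 1; 101 ≡ 1 (mod 4), exponent 1.
All primes ≡ 3 (mod 4) appear to even exponent (or don't appear), so by the two-squares theorem n IS expressible as a sum of two squares.
Step 3: Build a representation. Group n = k² · m with k = 3 and m = 61 · 101 = 6161 (a product of primes ≡ 1 (mod 4)); a representation of m scales to one of n via (k·x)² + (k·y)² = k²(x² + y²). Each prime p ≡ 1 (mod 4) is itself a sum of two squares; find a² by testing p − a² for a perfect square:
  61: 61 − 1² = 60, 61 − 2² = 57, 61 − 3² = 52, 61 − 4² = 45, 61 − 5² = 36 = 6² ⇒ 61 = 5² + 6².
  101: 101 − 1² = 100 = 10² ⇒ 101 = 1² + 10².
  Combine using the Brahmagupta–Fibonacci identity (a² + b²)(c² + d²) = (ac − bd)² + (ad + bc)² = (ac + bd)² + (ad − bc)²:
  61 · 101 = 6161: from (5² + 6²)(1² + 10²), take (5·1 − 6·10, 5·10 + 6·1) = (5 − 60, 50 + 6) = (-55, 56); dropping signs (only squares matter) gives (55, 56); check 55² + 56² = 3025 + 3136 = 6161 ✓.
  Scale by k = 3: (3·55, 3·56) = (165, 168).
Step 4: Order so x ≤ y and verify: 165² + 168² = 27225 + 28224 = 55449 = n. ✓

n = 55449 = 165² + 168² (one valid representation with x ≤ y).


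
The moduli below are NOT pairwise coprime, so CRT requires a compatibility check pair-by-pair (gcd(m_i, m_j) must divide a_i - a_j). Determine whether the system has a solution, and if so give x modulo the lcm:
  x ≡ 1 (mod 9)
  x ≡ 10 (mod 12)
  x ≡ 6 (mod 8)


Moduli 9, 12, 8 are not pairwise coprime, so CRT works modulo lcm(m_i) when all pairwise compatibility conditions hold.
Pairwise compatibility: gcd(m_i, m_j) must divide a_i - a_j for every pair.
Merge one congruence at a time:
  Start: x ≡ 1 (mod 9).
  Combine with x ≡ 10 (mod 12): gcd(9, 12) = 3; 10 - 1 = 9, which IS divisible by 3, so compatible.
    Write x = 1 + 9·t and substitute into x ≡ 10 (mod 12): 9·t ≡ 10 − 1 = 9 (mod 12).
    Divide the congruence (and modulus) by g = 3: 3·t ≡ 3 (mod 4).
    The inverse of 3 mod 4 is 3 (since 3·3 = 9 = 2·4 + 1), so t ≡ 3·3 = 9 ≡ 1 (mod 4).
    Then x = 1 + 9·1 = 10, valid modulo lcm(9, 12) = 36: x ≡ 10 (mod 36).
  Combine with x ≡ 6 (mod 8): gcd(36, 8) = 4; 6 - 10 = -4, which IS divisible by 4, so compatible.
    Write x = 10 + 36·t and substitute into x ≡ 6 (mod 8): 36·t ≡ 6 − 10 = -4 (mod 8).
    Divide the congruence (and modulus) by g = 4: 9·t ≡ -1 (mod 2).
    Reduce coefficients mod 2: 1·t ≡ 1 (mod 2).
    So t ≡ 1 (mod 2).
    Then x = 10 + 36·1 = 46, valid modulo lcm(36, 8) = 72: x ≡ 46 (mod 72).
Verify: 46 mod 9 = 1, 46 mod 12 = 10, 46 mod 8 = 6.

x ≡ 46 (mod 72).


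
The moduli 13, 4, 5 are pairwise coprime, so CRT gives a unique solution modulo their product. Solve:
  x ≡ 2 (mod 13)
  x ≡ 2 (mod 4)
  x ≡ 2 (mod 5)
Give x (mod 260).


Moduli 13, 4, 5 are pairwise coprime; by CRT there is a unique solution modulo M = 13 · 4 · 5 = 260.
Solve pairwise, accumulating the modulus:
  Start with x ≡ 2 (mod 13).
  Combine with x ≡ 2 (mod 4): since gcd(13, 4) = 1, we get a unique residue mod 52.
    Write x = 2 + 13·t and substitute into x ≡ 2 (mod 4): 13·t ≡ 2 − 2 = 0 (mod 4).
    Reduce coefficients mod 4: 1·t ≡ 0 (mod 4).
    So t ≡ 0 (mod 4).
    Then x = 2 + 13·0 = 2, valid modulo lcm(13, 4) = 52: x ≡ 2 (mod 52).
  Combine with x ≡ 2 (mod 5): since gcd(52, 5) = 1, we get a unique residue mod 260.
    Write x = 2 + 52·t and substitute into x ≡ 2 (mod 5): 52·t ≡ 2 − 2 = 0 (mod 5).
    Reduce coefficients mod 5: 2·t ≡ 0 (mod 5).
    The inverse of 2 mod 5 is 3 (since 2·3 = 6 = 1·5 + 1), so t ≡ 3·0 = 0 ≡ 0 (mod 5).
    Then x = 2 + 52·0 = 2, valid modulo lcm(52, 5) = 260: x ≡ 2 (mod 260).
Verify: 2 mod 13 = 2 ✓, 2 mod 4 = 2 ✓, 2 mod 5 = 2 ✓.

x ≡ 2 (mod 260).


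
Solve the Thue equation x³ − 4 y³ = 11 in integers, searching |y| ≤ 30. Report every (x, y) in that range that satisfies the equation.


The equation is x³ - 4y³ = 11. For fixed y, x³ = 4·y³ + 11, so a solution requires the RHS to be a perfect cube.
Strategy: iterate y from -30 to 30, compute RHS = 4·y³ + 11, and check whether it is a (positive or negative) perfect cube.
Check small values of y:
  y = 0: RHS = 11 is not a perfect cube.
  y = 1: RHS = 15 is not a perfect cube.
  y = -1: RHS = 7 is not a perfect cube.
  y = 2: RHS = 43 is not a perfect cube.
  y = -2: RHS = -21 is not a perfect cube.
  y = 3: RHS = 119 is not a perfect cube.
  y = -3: RHS = -97 is not a perfect cube.
Continuing the search up to |y| = 30 finds no solutions either.
No (x, y) in the scanned range satisfies the equation.

No integer solutions with |y| ≤ 30.


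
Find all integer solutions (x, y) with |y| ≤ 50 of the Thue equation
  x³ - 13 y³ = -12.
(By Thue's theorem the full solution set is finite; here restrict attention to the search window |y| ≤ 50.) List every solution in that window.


The equation is x³ - 13y³ = -12. For fixed y, x³ = 13·y³ − 12, so a solution requires the RHS to be a perfect cube.
Strategy: iterate y from -50 to 50, compute RHS = 13·y³ − 12, and check whether it is a (positive or negative) perfect cube.
Check small values of y:
  y = 0: RHS = -12 is not a perfect cube.
  y = 1: RHS = 1 = (1)³ ⇒ x = 1 works.
  y = -1: RHS = -25 is not a perfect cube.
  y = 2: RHS = 92 is not a perfect cube.
  y = -2: RHS = -116 is not a perfect cube.
  y = 3: RHS = 339 is not a perfect cube.
  y = -3: RHS = -363 is not a perfect cube.
Continuing the search up to |y| = 50 finds no further solutions beyond those listed.
Collected solutions: (1, 1).

Solutions (with |y| ≤ 50): (1, 1).


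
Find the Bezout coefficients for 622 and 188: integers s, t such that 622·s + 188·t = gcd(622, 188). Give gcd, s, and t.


Euclidean algorithm on (622, 188) — divide until remainder is 0:
  622 = 3 · 188 + 58
  188 = 3 · 58 + 14
  58 = 4 · 14 + 2
  14 = 7 · 2 + 0
gcd(622, 188) = 2.
Track Bezout coefficients alongside the remainders: start with r₀ = 622 = a·1 + b·0 (s = 1, t = 0) and r₁ = 188 = a·0 + b·1 (s = 0, t = 1); each new remainder r_{k+1} = r_{k-1} − q_k·r_k inherits s_{k+1} = s_{k-1} − q_k·s_k, t_{k+1} = t_{k-1} − q_k·t_k, so r_k = a·s_k + b·t_k at every step:
  q = 3: r = 58, s = 1 − 3·0 = 1, t = 0 − 3·1 = -3  (check: 622·1 + 188·(-3) = 58)
  q = 3: r = 14, s = 0 − 3·1 = -3, t = 1 − 3·(-3) = 10  (check: 622·(-3) + 188·10 = 14)
  q = 4: r = 2, s = 1 − 4·(-3) = 13, t = -3 − 4·10 = -43  (check: 622·13 + 188·(-43) = 2)
The row with r = 2 (the gcd) gives the Bezout coefficients s = 13, t = -43.
Result: 622 · (13) + 188 · (-43) = 2.

gcd(622, 188) = 2; s = 13, t = -43 (check: 622·13 + 188·(-43) = 2).


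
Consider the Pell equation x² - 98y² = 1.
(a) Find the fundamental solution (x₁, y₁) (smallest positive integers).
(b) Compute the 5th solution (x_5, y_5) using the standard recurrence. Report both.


Step 1: Find the fundamental solution (x₁, y₁) of x² - 98y² = 1.
  Expand √98 as a continued fraction. a₀ = ⌊√98⌋ = 9; iterate m_{k+1} = d_k·a_k − m_k, d_{k+1} = (98 − m_{k+1}²)/d_k, a_{k+1} = ⌊(a₀ + m_{k+1})/d_{k+1}⌋ (starting m₀ = 0, d₀ = 1), with convergents p_k = a_k·p_{k-1} + p_{k-2}, q_k = a_k·q_{k-1} + q_{k-2} (p₋₁ = 1, q₋₁ = 0):
  k = 0: a₀ = 9; p₀/q₀ = 9/1; p₀² − 98·q₀² = 81 − 98 = -17.
  k = 1: m = 9, d = 17, a = ⌊(9 + 9)/17⌋ = 1; p/q = (1·9 + 1)/(1·1 + 0) = 10/1; p² − 98·q² = 100 − 98 = 2.
  k = 2: m = 8, d = 2, a = ⌊(9 + 8)/2⌋ = 8; p/q = (8·10 + 9)/(8·1 + 1) = 89/9; p² − 98·q² = 7921 − 7938 = -17.
  k = 3: m = 8, d = 17, a = ⌊(9 + 8)/17⌋ = 1; p/q = (1·89 + 10)/(1·9 + 1) = 99/10; p² − 98·q² = 9801 − 9800 = 1.
  The first convergent with p² − 98·q² = 1 gives the fundamental solution (x₁, y₁) = (99, 10).
Step 2: Apply the recurrence (x_{n+1}, y_{n+1}) = (x₁x_n + 98y₁y_n, x₁y_n + y₁x_n) repeatedly.
  From (x_1, y_1) = (99, 10): x_2 = 99·99 + 98·10·10 = 19601; y_2 = 99·10 + 10·99 = 1980.
  From (x_2, y_2) = (19601, 1980): x_3 = 99·19601 + 98·10·1980 = 3880899; y_3 = 99·1980 + 10·19601 = 392030.
  From (x_3, y_3) = (3880899, 392030): x_4 = 99·3880899 + 98·10·392030 = 768398401; y_4 = 99·392030 + 10·3880899 = 77619960.
  From (x_4, y_4) = (768398401, 77619960): x_5 = 99·768398401 + 98·10·77619960 = 152139002499; y_5 = 99·77619960 + 10·768398401 = 15368360050.
Step 3: Verify x_5² - 98·y_5² = 23146276081390728245001 - 23146276081390728245000 = 1 (should be 1). ✓

(x_1, y_1) = (99, 10); (x_5, y_5) = (152139002499, 15368360050).


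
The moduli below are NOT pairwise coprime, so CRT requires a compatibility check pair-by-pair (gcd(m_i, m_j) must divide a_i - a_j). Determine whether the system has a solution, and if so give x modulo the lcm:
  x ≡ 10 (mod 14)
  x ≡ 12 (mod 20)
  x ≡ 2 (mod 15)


Moduli 14, 20, 15 are not pairwise coprime, so CRT works modulo lcm(m_i) when all pairwise compatibility conditions hold.
Pairwise compatibility: gcd(m_i, m_j) must divide a_i - a_j for every pair.
Merge one congruence at a time:
  Start: x ≡ 10 (mod 14).
  Combine with x ≡ 12 (mod 20): gcd(14, 20) = 2; 12 - 10 = 2, which IS divisible by 2, so compatible.
    Write x = 10 + 14·t and substitute into x ≡ 12 (mod 20): 14·t ≡ 12 − 10 = 2 (mod 20).
    Divide the congruence (and modulus) by g = 2: 7·t ≡ 1 (mod 10).
    The inverse of 7 mod 10 is 3 (since 7·3 = 21 = 2·10 + 1), so t ≡ 3·1 = 3 ≡ 3 (mod 10).
    Then x = 10 + 14·3 = 52, valid modulo lcm(14, 20) = 140: x ≡ 52 (mod 140).
  Combine with x ≡ 2 (mod 15): gcd(140, 15) = 5; 2 - 52 = -50, which IS divisible by 5, so compatible.
    Write x = 52 + 140·t and substitute into x ≡ 2 (mod 15): 140·t ≡ 2 − 52 = -50 (mod 15).
    Divide the congruence (and modulus) by g = 5: 28·t ≡ -10 (mod 3).
    Reduce coefficients mod 3: 1·t ≡ 2 (mod 3).
    So t ≡ 2 (mod 3).
    Then x = 52 + 140·2 = 332, valid modulo lcm(140, 15) = 420: x ≡ 332 (mod 420).
Verify: 332 mod 14 = 10, 332 mod 20 = 12, 332 mod 15 = 2.

x ≡ 332 (mod 420).


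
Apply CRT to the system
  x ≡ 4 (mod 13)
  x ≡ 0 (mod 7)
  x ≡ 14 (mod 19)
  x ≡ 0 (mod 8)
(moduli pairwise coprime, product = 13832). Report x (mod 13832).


Product of moduli M = 13 · 7 · 19 · 8 = 13832.
Merge one congruence at a time:
  Start: x ≡ 4 (mod 13).
  Combine with x ≡ 0 (mod 7); new modulus lcm = 91.
    Write x = 4 + 13·t and substitute into x ≡ 0 (mod 7): 13·t ≡ 0 − 4 = -4 (mod 7).
    Reduce coefficients mod 7: 6·t ≡ 3 (mod 7).
    The inverse of 6 mod 7 is 6 (since 6·6 = 36 = 5·7 + 1), so t ≡ 6·3 = 18 ≡ 4 (mod 7).
    Then x = 4 + 13·4 = 56, valid modulo lcm(13, 7) = 91: x ≡ 56 (mod 91).
  Combine with x ≡ 14 (mod 19); new modulus lcm = 1729.
    Write x = 56 + 91·t and substitute into x ≡ 14 (mod 19): 91·t ≡ 14 − 56 = -42 (mod 19).
    Reduce coefficients mod 19: 15·t ≡ 15 (mod 19).
    The inverse of 15 mod 19 is 14 (since 15·14 = 210 = 11·19 + 1), so t ≡ 14·15 = 210 ≡ 1 (mod 19).
    Then x = 56 + 91·1 = 147, valid modulo lcm(91, 19) = 1729: x ≡ 147 (mod 1729).
  Combine with x ≡ 0 (mod 8); new modulus lcm = 13832.
    Write x = 147 + 1729·t and substitute into x ≡ 0 (mod 8): 1729·t ≡ 0 − 147 = -147 (mod 8).
    Reduce coefficients mod 8: 1·t ≡ 5 (mod 8).
    So t ≡ 5 (mod 8).
    Then x = 147 + 1729·5 = 8792, valid modulo lcm(1729, 8) = 13832: x ≡ 8792 (mod 13832).
Verify against each original: 8792 mod 13 = 4, 8792 mod 7 = 0, 8792 mod 19 = 14, 8792 mod 8 = 0.

x ≡ 8792 (mod 13832).


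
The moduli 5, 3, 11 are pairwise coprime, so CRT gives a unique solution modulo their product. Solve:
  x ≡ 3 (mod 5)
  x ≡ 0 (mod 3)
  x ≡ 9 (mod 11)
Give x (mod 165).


Moduli 5, 3, 11 are pairwise coprime; by CRT there is a unique solution modulo M = 5 · 3 · 11 = 165.
Solve pairwise, accumulating the modulus:
  Start with x ≡ 3 (mod 5).
  Combine with x ≡ 0 (mod 3): since gcd(5, 3) = 1, we get a unique residue mod 15.
    Write x = 3 + 5·t and substitute into x ≡ 0 (mod 3): 5·t ≡ 0 − 3 = -3 (mod 3).
    Reduce coefficients mod 3: 2·t ≡ 0 (mod 3).
    The inverse of 2 mod 3 is 2 (since 2·2 = 4 = 1·3 + 1), so t ≡ 2·0 = 0 ≡ 0 (mod 3).
    Then x = 3 + 5·0 = 3, valid modulo lcm(5, 3) = 15: x ≡ 3 (mod 15).
  Combine with x ≡ 9 (mod 11): since gcd(15, 11) = 1, we get a unique residue mod 165.
    Write x = 3 + 15·t and substitute into x ≡ 9 (mod 11): 15·t ≡ 9 − 3 = 6 (mod 11).
    Reduce coefficients mod 11: 4·t ≡ 6 (mod 11).
    The inverse of 4 mod 11 is 3 (since 4·3 = 12 = 1·11 + 1), so t ≡ 3·6 = 18 ≡ 7 (mod 11).
    Then x = 3 + 15·7 = 108, valid modulo lcm(15, 11) = 165: x ≡ 108 (mod 165).
Verify: 108 mod 5 = 3 ✓, 108 mod 3 = 0 ✓, 108 mod 11 = 9 ✓.

x ≡ 108 (mod 165).


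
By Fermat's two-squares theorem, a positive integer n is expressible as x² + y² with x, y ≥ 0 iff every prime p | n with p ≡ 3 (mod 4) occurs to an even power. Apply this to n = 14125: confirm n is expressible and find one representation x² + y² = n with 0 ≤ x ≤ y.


Step 1: Factor n = 14125 = 5^3 · 113.
Step 2: Check the mod-4 condition on each prime factor: 5 ≡ 1 (mod 4), exponent 3; 113 ≡ 1 (mod 4), exponent 1.
All primes ≡ 3 (mod 4) appear to even exponent (or don't appear), so by the two-squares theorem n IS expressible as a sum of two squares.
Step 3: Build a representation. Group n = k² · m with k = 5 and m = 5 · 113 = 565 (a product of primes ≡ 1 (mod 4)); a representation of m scales to one of n via (k·x)² + (k·y)² = k²(x² + y²). Each prime p ≡ 1 (mod 4) is itself a sum of two squares; find a² by testing p − a² for a perfect square:
  5: 5 − 1² = 4 = 2² ⇒ 5 = 1² + 2².
  113: 113 − 1² = 112, 113 − 2² = 109, 113 − 3² = 104, 113 − 4² = 97, 113 − 5² = 88, 113 − 6² = 77, 113 − 7² = 64 = 8² ⇒ 113 = 7² + 8².
  Combine using the Brahmagupta–Fibonacci identity (a² + b²)(c² + d²) = (ac − bd)² + (ad + bc)² = (ac + bd)² + (ad − bc)²:
  5 · 113 = 565: from (1² + 2²)(7² + 8²), take (1·7 − 2·8, 1·8 + 2·7) = (7 − 16, 8 + 14) = (-9, 22); dropping signs (only squares matter) gives (9, 22); check 9² + 22² = 81 + 484 = 565 ✓.
  Scale by k = 5: (5·9, 5·22) = (45, 110).
Step 4: Order so x ≤ y and verify: 45² + 110² = 2025 + 12100 = 14125 = n. ✓

n = 14125 = 45² + 110² (one valid representation with x ≤ y).


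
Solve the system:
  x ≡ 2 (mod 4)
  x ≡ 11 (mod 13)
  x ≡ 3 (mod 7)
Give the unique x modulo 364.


Moduli 4, 13, 7 are pairwise coprime; by CRT there is a unique solution modulo M = 4 · 13 · 7 = 364.
Solve pairwise, accumulating the modulus:
  Start with x ≡ 2 (mod 4).
  Combine with x ≡ 11 (mod 13): since gcd(4, 13) = 1, we get a unique residue mod 52.
    Write x = 2 + 4·t and substitute into x ≡ 11 (mod 13): 4·t ≡ 11 − 2 = 9 (mod 13).
    The inverse of 4 mod 13 is 10 (since 4·10 = 40 = 3·13 + 1), so t ≡ 10·9 = 90 ≡ 12 (mod 13).
    Then x = 2 + 4·12 = 50, valid modulo lcm(4, 13) = 52: x ≡ 50 (mod 52).
  Combine with x ≡ 3 (mod 7): since gcd(52, 7) = 1, we get a unique residue mod 364.
    Write x = 50 + 52·t and substitute into x ≡ 3 (mod 7): 52·t ≡ 3 − 50 = -47 (mod 7).
    Reduce coefficients mod 7: 3·t ≡ 2 (mod 7).
    The inverse of 3 mod 7 is 5 (since 3·5 = 15 = 2·7 + 1), so t ≡ 5·2 = 10 ≡ 3 (mod 7).
    Then x = 50 + 52·3 = 206, valid modulo lcm(52, 7) = 364: x ≡ 206 (mod 364).
Verify: 206 mod 4 = 2 ✓, 206 mod 13 = 11 ✓, 206 mod 7 = 3 ✓.

x ≡ 206 (mod 364).


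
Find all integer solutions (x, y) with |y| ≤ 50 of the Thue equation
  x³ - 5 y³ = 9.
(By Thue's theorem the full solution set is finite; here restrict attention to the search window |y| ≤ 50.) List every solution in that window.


The equation is x³ - 5y³ = 9. For fixed y, x³ = 5·y³ + 9, so a solution requires the RHS to be a perfect cube.
Strategy: iterate y from -50 to 50, compute RHS = 5·y³ + 9, and check whether it is a (positive or negative) perfect cube.
Check small values of y:
  y = 0: RHS = 9 is not a perfect cube.
  y = 1: RHS = 14 is not a perfect cube.
  y = -1: RHS = 4 is not a perfect cube.
  y = 2: RHS = 49 is not a perfect cube.
  y = -2: RHS = -31 is not a perfect cube.
  y = 3: RHS = 144 is not a perfect cube.
  y = -3: RHS = -126 is not a perfect cube.
Continuing the search up to |y| = 50 finds no solutions either.
No (x, y) in the scanned range satisfies the equation.

No integer solutions with |y| ≤ 50.


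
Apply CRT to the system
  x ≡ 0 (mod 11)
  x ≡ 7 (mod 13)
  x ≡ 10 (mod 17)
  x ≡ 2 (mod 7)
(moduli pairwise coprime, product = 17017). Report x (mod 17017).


Product of moduli M = 11 · 13 · 17 · 7 = 17017.
Merge one congruence at a time:
  Start: x ≡ 0 (mod 11).
  Combine with x ≡ 7 (mod 13); new modulus lcm = 143.
    Write x = 0 + 11·t and substitute into x ≡ 7 (mod 13): 11·t ≡ 7 − 0 = 7 (mod 13).
    The inverse of 11 mod 13 is 6 (since 11·6 = 66 = 5·13 + 1), so t ≡ 6·7 = 42 ≡ 3 (mod 13).
    Then x = 0 + 11·3 = 33, valid modulo lcm(11, 13) = 143: x ≡ 33 (mod 143).
  Combine with x ≡ 10 (mod 17); new modulus lcm = 2431.
    Write x = 33 + 143·t and substitute into x ≡ 10 (mod 17): 143·t ≡ 10 − 33 = -23 (mod 17).
    Reduce coefficients mod 17: 7·t ≡ 11 (mod 17).
    The inverse of 7 mod 17 is 5 (since 7·5 = 35 = 2·17 + 1), so t ≡ 5·11 = 55 ≡ 4 (mod 17).
    Then x = 33 + 143·4 = 605, valid modulo lcm(143, 17) = 2431: x ≡ 605 (mod 2431).
  Combine with x ≡ 2 (mod 7); new modulus lcm = 17017.
    Write x = 605 + 2431·t and substitute into x ≡ 2 (mod 7): 2431·t ≡ 2 − 605 = -603 (mod 7).
    Reduce coefficients mod 7: 2·t ≡ 6 (mod 7).
    The inverse of 2 mod 7 is 4 (since 2·4 = 8 = 1·7 + 1), so t ≡ 4·6 = 24 ≡ 3 (mod 7).
    Then x = 605 + 2431·3 = 7898, valid modulo lcm(2431, 7) = 17017: x ≡ 7898 (mod 17017).
Verify against each original: 7898 mod 11 = 0, 7898 mod 13 = 7, 7898 mod 17 = 10, 7898 mod 7 = 2.

x ≡ 7898 (mod 17017).


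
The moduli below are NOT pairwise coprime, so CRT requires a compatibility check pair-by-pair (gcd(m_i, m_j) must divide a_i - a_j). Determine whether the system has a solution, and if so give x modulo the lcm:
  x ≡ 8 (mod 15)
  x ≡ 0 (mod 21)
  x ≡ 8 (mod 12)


Moduli 15, 21, 12 are not pairwise coprime, so CRT works modulo lcm(m_i) when all pairwise compatibility conditions hold.
Pairwise compatibility: gcd(m_i, m_j) must divide a_i - a_j for every pair.
Merge one congruence at a time:
  Start: x ≡ 8 (mod 15).
  Combine with x ≡ 0 (mod 21): gcd(15, 21) = 3, and 0 - 8 = -8 is NOT divisible by 3.
    ⇒ system is inconsistent (no integer solution).

No solution (the system is inconsistent).


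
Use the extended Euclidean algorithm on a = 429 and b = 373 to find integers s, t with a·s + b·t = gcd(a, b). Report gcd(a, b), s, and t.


Euclidean algorithm on (429, 373) — divide until remainder is 0:
  429 = 1 · 373 + 56
  373 = 6 · 56 + 37
  56 = 1 · 37 + 19
  37 = 1 · 19 + 18
  19 = 1 · 18 + 1
  18 = 18 · 1 + 0
gcd(429, 373) = 1.
Track Bezout coefficients alongside the remainders: start with r₀ = 429 = a·1 + b·0 (s = 1, t = 0) and r₁ = 373 = a·0 + b·1 (s = 0, t = 1); each new remainder r_{k+1} = r_{k-1} − q_k·r_k inherits s_{k+1} = s_{k-1} − q_k·s_k, t_{k+1} = t_{k-1} − q_k·t_k, so r_k = a·s_k + b·t_k at every step:
  q = 1: r = 56, s = 1 − 1·0 = 1, t = 0 − 1·1 = -1  (check: 429·1 + 373·(-1) = 56)
  q = 6: r = 37, s = 0 − 6·1 = -6, t = 1 − 6·(-1) = 7  (check: 429·(-6) + 373·7 = 37)
  q = 1: r = 19, s = 1 − 1·(-6) = 7, t = -1 − 1·7 = -8  (check: 429·7 + 373·(-8) = 19)
  q = 1: r = 18, s = -6 − 1·7 = -13, t = 7 − 1·(-8) = 15  (check: 429·(-13) + 373·15 = 18)
  q = 1: r = 1, s = 7 − 1·(-13) = 20, t = -8 − 1·15 = -23  (check: 429·20 + 373·(-23) = 1)
The row with r = 1 (the gcd) gives the Bezout coefficients s = 20, t = -23.
Result: 429 · (20) + 373 · (-23) = 1.

gcd(429, 373) = 1; s = 20, t = -23 (check: 429·20 + 373·(-23) = 1).


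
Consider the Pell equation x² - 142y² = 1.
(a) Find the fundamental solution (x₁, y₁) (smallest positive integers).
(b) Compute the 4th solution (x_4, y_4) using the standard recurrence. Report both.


Step 1: Find the fundamental solution (x₁, y₁) of x² - 142y² = 1.
  Expand √142 as a continued fraction. a₀ = ⌊√142⌋ = 11; iterate m_{k+1} = d_k·a_k − m_k, d_{k+1} = (142 − m_{k+1}²)/d_k, a_{k+1} = ⌊(a₀ + m_{k+1})/d_{k+1}⌋ (starting m₀ = 0, d₀ = 1), with convergents p_k = a_k·p_{k-1} + p_{k-2}, q_k = a_k·q_{k-1} + q_{k-2} (p₋₁ = 1, q₋₁ = 0):
  k = 0: a₀ = 11; p₀/q₀ = 11/1; p₀² − 142·q₀² = 121 − 142 = -21.
  k = 1: m = 11, d = 21, a = ⌊(11 + 11)/21⌋ = 1; p/q = (1·11 + 1)/(1·1 + 0) = 12/1; p² − 142·q² = 144 − 142 = 2.
  k = 2: m = 10, d = 2, a = ⌊(11 + 10)/2⌋ = 10; p/q = (10·12 + 11)/(10·1 + 1) = 131/11; p² − 142·q² = 17161 − 17182 = -21.
  k = 3: m = 10, d = 21, a = ⌊(11 + 10)/21⌋ = 1; p/q = (1·131 + 12)/(1·11 + 1) = 143/12; p² − 142·q² = 20449 − 20448 = 1.
  The first convergent with p² − 142·q² = 1 gives the fundamental solution (x₁, y₁) = (143, 12).
Step 2: Apply the recurrence (x_{n+1}, y_{n+1}) = (x₁x_n + 142y₁y_n, x₁y_n + y₁x_n) repeatedly.
  From (x_1, y_1) = (143, 12): x_2 = 143·143 + 142·12·12 = 40897; y_2 = 143·12 + 12·143 = 3432.
  From (x_2, y_2) = (40897, 3432): x_3 = 143·40897 + 142·12·3432 = 11696399; y_3 = 143·3432 + 12·40897 = 981540.
  From (x_3, y_3) = (11696399, 981540): x_4 = 143·11696399 + 142·12·981540 = 3345129217; y_4 = 143·981540 + 12·11696399 = 280717008.
Step 3: Verify x_4² - 142·y_4² = 11189889478427033089 - 11189889478427033088 = 1 (should be 1). ✓

(x_1, y_1) = (143, 12); (x_4, y_4) = (3345129217, 280717008).


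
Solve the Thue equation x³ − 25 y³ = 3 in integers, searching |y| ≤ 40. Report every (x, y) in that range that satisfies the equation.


The equation is x³ - 25y³ = 3. For fixed y, x³ = 25·y³ + 3, so a solution requires the RHS to be a perfect cube.
Strategy: iterate y from -40 to 40, compute RHS = 25·y³ + 3, and check whether it is a (positive or negative) perfect cube.
Check small values of y:
  y = 0: RHS = 3 is not a perfect cube.
  y = 1: RHS = 28 is not a perfect cube.
  y = -1: RHS = -22 is not a perfect cube.
  y = 2: RHS = 203 is not a perfect cube.
  y = -2: RHS = -197 is not a perfect cube.
  y = 3: RHS = 678 is not a perfect cube.
  y = -3: RHS = -672 is not a perfect cube.
Continuing the search up to |y| = 40 finds no solutions either.
No (x, y) in the scanned range satisfies the equation.

No integer solutions with |y| ≤ 40.


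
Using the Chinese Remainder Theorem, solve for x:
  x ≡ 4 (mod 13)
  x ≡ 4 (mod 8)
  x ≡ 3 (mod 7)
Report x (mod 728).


Moduli 13, 8, 7 are pairwise coprime; by CRT there is a unique solution modulo M = 13 · 8 · 7 = 728.
Solve pairwise, accumulating the modulus:
  Start with x ≡ 4 (mod 13).
  Combine with x ≡ 4 (mod 8): since gcd(13, 8) = 1, we get a unique residue mod 104.
    Write x = 4 + 13·t and substitute into x ≡ 4 (mod 8): 13·t ≡ 4 − 4 = 0 (mod 8).
    Reduce coefficients mod 8: 5·t ≡ 0 (mod 8).
    The inverse of 5 mod 8 is 5 (since 5·5 = 25 = 3·8 + 1), so t ≡ 5·0 = 0 ≡ 0 (mod 8).
    Then x = 4 + 13·0 = 4, valid modulo lcm(13, 8) = 104: x ≡ 4 (mod 104).
  Combine with x ≡ 3 (mod 7): since gcd(104, 7) = 1, we get a unique residue mod 728.
    Write x = 4 + 104·t and substitute into x ≡ 3 (mod 7): 104·t ≡ 3 − 4 = -1 (mod 7).
    Reduce coefficients mod 7: 6·t ≡ 6 (mod 7).
    The inverse of 6 mod 7 is 6 (since 6·6 = 36 = 5·7 + 1), so t ≡ 6·6 = 36 ≡ 1 (mod 7).
    Then x = 4 + 104·1 = 108, valid modulo lcm(104, 7) = 728: x ≡ 108 (mod 728).
Verify: 108 mod 13 = 4 ✓, 108 mod 8 = 4 ✓, 108 mod 7 = 3 ✓.

x ≡ 108 (mod 728).


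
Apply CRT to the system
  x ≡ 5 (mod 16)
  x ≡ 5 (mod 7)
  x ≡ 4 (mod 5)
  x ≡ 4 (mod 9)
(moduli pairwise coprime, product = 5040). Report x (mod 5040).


Product of moduli M = 16 · 7 · 5 · 9 = 5040.
Merge one congruence at a time:
  Start: x ≡ 5 (mod 16).
  Combine with x ≡ 5 (mod 7); new modulus lcm = 112.
    Write x = 5 + 16·t and substitute into x ≡ 5 (mod 7): 16·t ≡ 5 − 5 = 0 (mod 7).
    Reduce coefficients mod 7: 2·t ≡ 0 (mod 7).
    The inverse of 2 mod 7 is 4 (since 2·4 = 8 = 1·7 + 1), so t ≡ 4·0 = 0 ≡ 0 (mod 7).
    Then x = 5 + 16·0 = 5, valid modulo lcm(16, 7) = 112: x ≡ 5 (mod 112).
  Combine with x ≡ 4 (mod 5); new modulus lcm = 560.
    Write x = 5 + 112·t and substitute into x ≡ 4 (mod 5): 112·t ≡ 4 − 5 = -1 (mod 5).
    Reduce coefficients mod 5: 2·t ≡ 4 (mod 5).
    The inverse of 2 mod 5 is 3 (since 2·3 = 6 = 1·5 + 1), so t ≡ 3·4 = 12 ≡ 2 (mod 5).
    Then x = 5 + 112·2 = 229, valid modulo lcm(112, 5) = 560: x ≡ 229 (mod 560).
  Combine with x ≡ 4 (mod 9); new modulus lcm = 5040.
    Write x = 229 + 560·t and substitute into x ≡ 4 (mod 9): 560·t ≡ 4 − 229 = -225 (mod 9).
    Reduce coefficients mod 9: 2·t ≡ 0 (mod 9).
    The inverse of 2 mod 9 is 5 (since 2·5 = 10 = 1·9 + 1), so t ≡ 5·0 = 0 ≡ 0 (mod 9).
    Then x = 229 + 560·0 = 229, valid modulo lcm(560, 9) = 5040: x ≡ 229 (mod 5040).
Verify against each original: 229 mod 16 = 5, 229 mod 7 = 5, 229 mod 5 = 4, 229 mod 9 = 4.

x ≡ 229 (mod 5040).
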